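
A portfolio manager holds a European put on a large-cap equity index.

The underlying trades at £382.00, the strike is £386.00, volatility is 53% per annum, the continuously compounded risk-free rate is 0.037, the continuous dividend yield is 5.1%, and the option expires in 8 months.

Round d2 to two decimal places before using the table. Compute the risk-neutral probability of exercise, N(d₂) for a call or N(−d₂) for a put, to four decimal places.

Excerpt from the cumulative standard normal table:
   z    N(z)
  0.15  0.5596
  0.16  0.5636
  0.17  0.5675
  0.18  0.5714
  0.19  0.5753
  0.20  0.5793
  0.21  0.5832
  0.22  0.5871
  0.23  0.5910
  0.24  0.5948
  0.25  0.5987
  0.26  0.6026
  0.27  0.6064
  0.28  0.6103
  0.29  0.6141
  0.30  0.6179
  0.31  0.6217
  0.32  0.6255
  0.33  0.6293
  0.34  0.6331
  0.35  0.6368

T = 0.6667;  σ√T = 0.4327
d₁ = [ln(382/386) + (0.037 − 0.051 + ½·0.53²)·0.6667] / (σ√T) = (-0.0104 + 0.0843) / 0.4327 = 0.1707 ≈ 0.17
d₂ = 0.1707 − 0.4327 = -0.2620 ≈ -0.26
Pr(exercise) under Q = N(−d₂) = N(0.26) = 0.6026

0.6026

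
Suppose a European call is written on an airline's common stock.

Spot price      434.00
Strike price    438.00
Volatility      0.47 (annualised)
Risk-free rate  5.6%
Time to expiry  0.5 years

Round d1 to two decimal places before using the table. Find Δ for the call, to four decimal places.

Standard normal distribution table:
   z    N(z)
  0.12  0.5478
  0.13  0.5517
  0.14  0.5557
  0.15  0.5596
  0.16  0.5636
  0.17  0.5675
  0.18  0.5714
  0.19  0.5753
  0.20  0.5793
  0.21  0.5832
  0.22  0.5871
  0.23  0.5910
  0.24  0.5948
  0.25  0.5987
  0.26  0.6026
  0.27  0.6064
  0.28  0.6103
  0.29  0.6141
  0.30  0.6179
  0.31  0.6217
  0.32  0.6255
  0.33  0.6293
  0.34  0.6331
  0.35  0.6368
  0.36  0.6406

0.5871

σ√T = 0.47·√0.5 = 0.3323
d₁ = [ln(434/438) + (0.056 + 0.47²/2)·0.5] / 0.3323 = [-0.0092 + 0.0832] / 0.3323 = 0.2228 which rounds to 0.22
N(d₁) = N(0.22) = 0.5871
Δ_call = N(d₁) = 0.5871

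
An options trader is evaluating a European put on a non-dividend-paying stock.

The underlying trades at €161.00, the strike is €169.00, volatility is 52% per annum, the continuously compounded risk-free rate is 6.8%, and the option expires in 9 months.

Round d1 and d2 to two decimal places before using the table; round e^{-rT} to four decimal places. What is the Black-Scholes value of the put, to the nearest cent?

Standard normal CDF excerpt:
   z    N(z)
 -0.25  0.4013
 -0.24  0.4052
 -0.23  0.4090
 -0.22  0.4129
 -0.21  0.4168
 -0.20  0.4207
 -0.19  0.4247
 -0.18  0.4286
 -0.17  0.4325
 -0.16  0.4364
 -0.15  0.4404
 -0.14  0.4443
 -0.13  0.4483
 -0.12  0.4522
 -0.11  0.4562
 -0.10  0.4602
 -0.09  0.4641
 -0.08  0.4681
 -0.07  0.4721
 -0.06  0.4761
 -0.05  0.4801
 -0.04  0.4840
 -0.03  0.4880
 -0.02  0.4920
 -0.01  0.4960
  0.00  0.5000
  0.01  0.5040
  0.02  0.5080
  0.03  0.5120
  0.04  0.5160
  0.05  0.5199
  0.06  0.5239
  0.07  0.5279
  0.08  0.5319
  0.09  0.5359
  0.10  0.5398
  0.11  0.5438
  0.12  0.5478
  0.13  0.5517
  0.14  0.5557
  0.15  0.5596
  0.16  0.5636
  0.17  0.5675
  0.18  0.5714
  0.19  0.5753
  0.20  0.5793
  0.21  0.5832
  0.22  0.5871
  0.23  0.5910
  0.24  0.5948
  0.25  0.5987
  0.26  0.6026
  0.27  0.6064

T = 0.75;  σ√T = 0.4503
d₁ = [ln(161/169) + (0.068 + 0.52²/2)·0.75] / 0.4503 = [-0.0485 + 0.1524] / 0.4503 = 0.2307 ≈ 0.23
d₂ = d₁ − σ√T = 0.2307 − 0.4503 = -0.2196 ≈ -0.22
e^(−rT) = e^(−0.068·0.75) = 0.9503
P = 169·0.9503·N(0.22) − 161·N(-0.23) = 169·0.9503·0.5871 − 161·0.4090 = 94.2887 − 65.8490 = 28.4397

€28.44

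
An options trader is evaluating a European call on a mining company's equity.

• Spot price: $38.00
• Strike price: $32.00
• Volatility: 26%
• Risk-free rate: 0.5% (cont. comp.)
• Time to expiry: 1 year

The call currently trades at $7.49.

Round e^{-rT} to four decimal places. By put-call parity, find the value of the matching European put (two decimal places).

$1.33

e^(−rT) = e^(−0.005·1) = 0.9950
Put-call parity: C − P = S − K·e^(−rT) = 38 − 32·0.9950 = 38 − 31.8400 = 6.1600
P = C − (C − P) = 7.49 − (6.1600) = 1.3300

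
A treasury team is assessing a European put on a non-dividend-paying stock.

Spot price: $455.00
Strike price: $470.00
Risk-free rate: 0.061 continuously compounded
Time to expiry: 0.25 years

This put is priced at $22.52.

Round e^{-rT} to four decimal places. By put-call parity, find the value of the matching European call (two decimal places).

$14.62

exp(−rT) = exp(−0.061·0.25) = 0.9849
Put-call parity: C − P = S − K·e^(−rT) = 455 − 470·0.9849 = 455 − 462.9030 = -7.9030
C = P + (C − P) = 22.52 + (-7.9030) = 14.6170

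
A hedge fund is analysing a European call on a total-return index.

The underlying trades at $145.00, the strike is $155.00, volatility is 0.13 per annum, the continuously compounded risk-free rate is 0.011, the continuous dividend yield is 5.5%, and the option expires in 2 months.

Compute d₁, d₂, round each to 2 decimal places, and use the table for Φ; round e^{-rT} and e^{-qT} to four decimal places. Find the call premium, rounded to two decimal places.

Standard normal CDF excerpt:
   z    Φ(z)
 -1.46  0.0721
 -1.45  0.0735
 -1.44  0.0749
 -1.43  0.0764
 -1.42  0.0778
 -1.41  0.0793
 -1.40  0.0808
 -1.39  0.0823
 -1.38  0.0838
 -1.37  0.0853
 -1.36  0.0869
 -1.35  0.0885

$0.22

T = 0.1667;  σ√T = 0.0531
ln(S/K) + (r − q + σ²/2)T = ln(145/155) + (0.011 − 0.055 + 0.13²/2)·0.1667 = -0.0667 − 0.0059 = -0.0726
d₁ = -0.0726 / 0.0531 = -1.3683 → -1.37
d₂ = d₁ − σ√T = -1.3683 − 0.0531 = -1.4213 → -1.42
exp(−qT) = exp(−0.055·0.1667) = 0.9909;  exp(−rT) = exp(−0.011·0.1667) = 0.9982
C = 145·0.9909·N(-1.37) − 155·0.9982·N(-1.42) = 145·0.9909·0.0853 − 155·0.9982·0.0778 = 12.2559 − 12.0373 = 0.2187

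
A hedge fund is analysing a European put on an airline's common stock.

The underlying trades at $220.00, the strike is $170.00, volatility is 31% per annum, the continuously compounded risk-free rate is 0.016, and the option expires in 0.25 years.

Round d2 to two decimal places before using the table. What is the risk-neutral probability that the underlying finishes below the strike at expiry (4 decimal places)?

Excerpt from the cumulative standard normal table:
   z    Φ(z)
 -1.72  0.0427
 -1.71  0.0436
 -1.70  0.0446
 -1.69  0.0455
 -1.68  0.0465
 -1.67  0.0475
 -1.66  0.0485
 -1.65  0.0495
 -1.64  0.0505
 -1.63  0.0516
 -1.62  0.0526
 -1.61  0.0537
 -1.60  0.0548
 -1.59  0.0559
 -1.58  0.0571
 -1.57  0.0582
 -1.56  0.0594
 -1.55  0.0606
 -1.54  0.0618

σ√T = 0.31 × 0.5000 = 0.1550
d₁ = [ln(220/170) + (0.016 + ½·0.31²)·0.25] / (σ√T) = (0.2578 + 0.0160) / 0.1550 = 1.7667 ≈ 1.77
d₂ = 1.7667 − 0.1550 = 1.6117 ≈ 1.61
Risk-neutral Pr[S_T < K] = N(−d₂) = N(-1.61) = 0.0537

0.0537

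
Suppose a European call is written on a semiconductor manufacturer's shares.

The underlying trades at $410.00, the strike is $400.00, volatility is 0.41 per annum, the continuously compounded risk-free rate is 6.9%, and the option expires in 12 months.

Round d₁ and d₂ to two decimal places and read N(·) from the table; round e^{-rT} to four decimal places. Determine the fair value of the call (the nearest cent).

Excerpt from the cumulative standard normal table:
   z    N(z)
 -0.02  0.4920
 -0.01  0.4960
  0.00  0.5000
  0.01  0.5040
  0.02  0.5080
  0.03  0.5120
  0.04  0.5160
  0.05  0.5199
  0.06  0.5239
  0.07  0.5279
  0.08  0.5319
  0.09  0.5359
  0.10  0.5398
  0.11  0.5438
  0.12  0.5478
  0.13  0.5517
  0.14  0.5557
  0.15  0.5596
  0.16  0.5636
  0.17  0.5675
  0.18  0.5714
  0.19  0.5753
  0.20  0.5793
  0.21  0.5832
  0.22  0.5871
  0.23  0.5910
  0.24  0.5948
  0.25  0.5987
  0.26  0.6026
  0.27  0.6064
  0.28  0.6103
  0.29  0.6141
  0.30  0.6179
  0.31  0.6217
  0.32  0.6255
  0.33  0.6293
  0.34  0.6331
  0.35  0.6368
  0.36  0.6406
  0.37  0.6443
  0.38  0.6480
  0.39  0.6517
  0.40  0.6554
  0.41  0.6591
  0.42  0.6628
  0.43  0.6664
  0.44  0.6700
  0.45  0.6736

$83.58

σ√T = 0.41·√1 = 0.4100
d₁ = [ln(410/400) + (0.069 + 0.41²/2)·1] / 0.4100 = [0.0247 + 0.1530] / 0.4100 = 0.4335 which rounds to 0.43
d₂ = d₁ − σ√T = 0.4335 − 0.4100 = 0.0235 which rounds to 0.02
exp(−rT) = exp(−0.069·1) = 0.9333
N(d₁) = N(0.43) = 0.6664;  N(d₂) = N(0.02) = 0.5080
C = 410·0.6664 − 400·0.9333·0.5080 = 273.2240 − 189.6466 = 83.5774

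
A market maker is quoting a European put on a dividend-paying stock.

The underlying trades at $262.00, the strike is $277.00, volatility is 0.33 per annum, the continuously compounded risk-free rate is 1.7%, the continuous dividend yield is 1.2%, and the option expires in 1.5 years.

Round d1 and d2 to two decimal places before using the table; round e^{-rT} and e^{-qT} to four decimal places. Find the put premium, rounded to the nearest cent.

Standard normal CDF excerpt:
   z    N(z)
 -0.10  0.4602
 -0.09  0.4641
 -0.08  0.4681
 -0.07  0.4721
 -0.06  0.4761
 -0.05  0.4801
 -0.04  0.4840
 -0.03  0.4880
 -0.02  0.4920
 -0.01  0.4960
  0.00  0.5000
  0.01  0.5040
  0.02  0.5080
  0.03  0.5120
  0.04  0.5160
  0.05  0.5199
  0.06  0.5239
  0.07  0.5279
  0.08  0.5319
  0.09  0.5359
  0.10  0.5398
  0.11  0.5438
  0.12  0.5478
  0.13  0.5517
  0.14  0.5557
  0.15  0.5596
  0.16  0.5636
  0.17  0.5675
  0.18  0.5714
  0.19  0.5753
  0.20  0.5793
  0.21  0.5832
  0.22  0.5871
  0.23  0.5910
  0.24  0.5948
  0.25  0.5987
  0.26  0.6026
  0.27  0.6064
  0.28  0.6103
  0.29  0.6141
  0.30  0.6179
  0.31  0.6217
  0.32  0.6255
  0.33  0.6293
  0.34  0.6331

T = 1.5;  σ√T = 0.4042
d₁ = [ln(262/277) + (0.017 − 0.012 + ½·0.33²)·1.5] / (σ√T) = (-0.0557 + 0.0892) / 0.4042 = 0.0829 → 0.08
d₂ = 0.0829 − 0.4042 = -0.3213 → -0.32
exp(−qT) = exp(−0.012·1.5) = 0.9822;  exp(−rT) = exp(−0.017·1.5) = 0.9748
P = 277·0.9748·N(0.32) − 262·0.9822·N(-0.08) = 277·0.9748·0.6255 − 262·0.9822·0.4681 = 168.8973 − 120.4592 = 48.4381

$48.44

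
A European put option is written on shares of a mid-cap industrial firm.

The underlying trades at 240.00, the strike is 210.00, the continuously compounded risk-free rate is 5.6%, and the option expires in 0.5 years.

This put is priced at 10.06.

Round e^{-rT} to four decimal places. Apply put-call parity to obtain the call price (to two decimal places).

45.86

exp(−rT) = exp(−0.056·0.5) = 0.9724
Put-call parity: C − P = S − K·e^(−rT) = 240 − 210·0.9724 = 240 − 204.2040 = 35.7960
C = P + (C − P) = 10.06 + (35.7960) = 45.8560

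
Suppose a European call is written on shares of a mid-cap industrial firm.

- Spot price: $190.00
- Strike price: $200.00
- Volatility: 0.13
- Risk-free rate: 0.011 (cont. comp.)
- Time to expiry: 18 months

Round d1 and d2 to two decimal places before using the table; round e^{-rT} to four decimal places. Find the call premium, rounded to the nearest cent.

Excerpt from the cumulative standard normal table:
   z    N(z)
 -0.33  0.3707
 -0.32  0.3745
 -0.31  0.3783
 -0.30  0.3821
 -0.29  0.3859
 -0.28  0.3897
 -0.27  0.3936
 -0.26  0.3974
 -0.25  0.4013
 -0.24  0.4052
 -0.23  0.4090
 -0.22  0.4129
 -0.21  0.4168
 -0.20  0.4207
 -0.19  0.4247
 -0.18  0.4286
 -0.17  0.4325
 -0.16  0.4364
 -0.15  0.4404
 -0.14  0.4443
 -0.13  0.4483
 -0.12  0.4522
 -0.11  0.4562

$9.25

σ√T = 0.13 × 1.2247 = 0.1592
d₁ = [ln(190/200) + (0.011 + 0.13²/2)·1.5] / 0.1592 = [-0.0513 + 0.0292] / 0.1592 = -0.1389 which rounds to -0.14
d₂ = d₁ − σ√T = -0.1389 − 0.1592 = -0.2981 which rounds to -0.30
exp(−rT) = exp(−0.011·1.5) = 0.9836
N(d₁) = N(-0.14) = 0.4443;  N(d₂) = N(-0.30) = 0.3821
C = 190·0.4443 − 200·0.9836·0.3821 = 84.4170 − 75.1667 = 9.2503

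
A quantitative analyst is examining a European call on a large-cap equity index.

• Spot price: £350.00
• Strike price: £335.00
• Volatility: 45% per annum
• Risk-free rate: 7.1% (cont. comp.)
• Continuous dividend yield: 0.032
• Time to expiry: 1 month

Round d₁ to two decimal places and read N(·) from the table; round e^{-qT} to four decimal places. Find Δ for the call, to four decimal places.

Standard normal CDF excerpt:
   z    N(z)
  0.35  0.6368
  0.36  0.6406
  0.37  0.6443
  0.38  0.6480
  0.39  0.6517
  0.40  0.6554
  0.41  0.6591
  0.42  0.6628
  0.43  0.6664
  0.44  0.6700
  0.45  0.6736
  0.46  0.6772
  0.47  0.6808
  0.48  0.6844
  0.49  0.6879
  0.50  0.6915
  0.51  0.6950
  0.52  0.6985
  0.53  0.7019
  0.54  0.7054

0.6646

T = 0.08333;  σ√T = 0.1299
d₁ = [ln(350/335) + (0.071 − 0.032 + 0.45²/2)·0.08333] / 0.1299 = [0.0438 + 0.0117] / 0.1299 = 0.4272 → 0.43
N(d₁) = N(0.43) = 0.6664
Δ_call = exp(−qT)·N(d₁) = 0.9973·0.6664 = 0.6646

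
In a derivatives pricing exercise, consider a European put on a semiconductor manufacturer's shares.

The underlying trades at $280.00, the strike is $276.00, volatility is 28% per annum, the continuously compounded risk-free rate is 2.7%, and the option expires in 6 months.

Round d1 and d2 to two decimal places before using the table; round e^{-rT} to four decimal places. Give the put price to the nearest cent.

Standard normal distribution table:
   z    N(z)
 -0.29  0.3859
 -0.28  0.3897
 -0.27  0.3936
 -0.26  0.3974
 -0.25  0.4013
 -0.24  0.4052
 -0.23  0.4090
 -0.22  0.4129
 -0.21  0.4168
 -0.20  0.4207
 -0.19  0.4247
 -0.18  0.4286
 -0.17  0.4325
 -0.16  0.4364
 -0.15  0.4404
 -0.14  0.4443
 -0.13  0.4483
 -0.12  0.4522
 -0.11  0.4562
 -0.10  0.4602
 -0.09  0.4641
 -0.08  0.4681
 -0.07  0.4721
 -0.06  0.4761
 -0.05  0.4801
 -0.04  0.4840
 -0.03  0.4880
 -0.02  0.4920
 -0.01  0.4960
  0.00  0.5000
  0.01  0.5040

σ√T = 0.28 × 0.7071 = 0.1980
d₁ = [ln(280/276) + (0.027 + 0.28²/2)·0.5] / 0.1980 = [0.0144 + 0.0331] / 0.1980 = 0.2399 → 0.24
d₂ = d₁ − σ√T = 0.2399 − 0.1980 = 0.0419 → 0.04
exp(−rT) = exp(−0.027·0.5) = 0.9866
P = 276·0.9866·N(-0.04) − 280·N(-0.24) = 276·0.9866·0.4840 − 280·0.4052 = 131.7940 − 113.4560 = 18.3380

$18.34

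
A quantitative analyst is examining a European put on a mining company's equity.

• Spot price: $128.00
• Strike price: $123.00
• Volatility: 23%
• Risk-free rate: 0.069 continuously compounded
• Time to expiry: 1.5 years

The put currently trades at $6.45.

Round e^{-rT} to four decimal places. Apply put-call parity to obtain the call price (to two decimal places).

$23.54

exp(−rT) = exp(−0.069·1.5) = 0.9017
Put-call parity: C − P = S − K·e^(−rT) = 128 − 123·0.9017 = 128 − 110.9091 = 17.0909
C = P + (C − P) = 6.45 + (17.0909) = 23.5409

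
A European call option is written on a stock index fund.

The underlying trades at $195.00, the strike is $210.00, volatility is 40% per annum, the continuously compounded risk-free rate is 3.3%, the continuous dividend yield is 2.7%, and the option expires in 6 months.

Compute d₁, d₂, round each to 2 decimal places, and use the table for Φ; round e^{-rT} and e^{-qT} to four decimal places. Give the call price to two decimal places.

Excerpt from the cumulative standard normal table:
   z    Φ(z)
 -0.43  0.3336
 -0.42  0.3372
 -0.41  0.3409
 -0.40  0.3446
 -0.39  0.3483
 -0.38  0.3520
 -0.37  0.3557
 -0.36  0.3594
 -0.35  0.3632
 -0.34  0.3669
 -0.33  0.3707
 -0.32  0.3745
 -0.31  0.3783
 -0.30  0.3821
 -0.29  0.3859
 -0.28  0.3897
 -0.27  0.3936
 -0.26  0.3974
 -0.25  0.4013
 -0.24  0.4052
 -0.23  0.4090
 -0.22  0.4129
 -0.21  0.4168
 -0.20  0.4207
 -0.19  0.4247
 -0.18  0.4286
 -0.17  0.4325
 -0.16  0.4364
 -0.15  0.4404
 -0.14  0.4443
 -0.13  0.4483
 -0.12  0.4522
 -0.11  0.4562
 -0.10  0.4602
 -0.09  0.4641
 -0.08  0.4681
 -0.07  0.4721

σ√T = 0.4·√0.5 = 0.2828
d₁ = [ln(195/210) + (0.033 − 0.027 + ½·0.4²)·0.5] / (σ√T) = (-0.0741 + 0.0430) / 0.2828 = -0.1100 which rounds to -0.11
d₂ = -0.1100 − 0.2828 = -0.3928 which rounds to -0.39
e^(−qT) = e^(−0.027·0.5) = 0.9866;  e^(−rT) = e^(−0.033·0.5) = 0.9836
N(d₁) = N(-0.11) = 0.4562;  N(d₂) = N(-0.39) = 0.3483
C = 195·0.9866·0.4562 − 210·0.9836·0.3483 = 87.7669 − 71.9435 = 15.8235

$15.82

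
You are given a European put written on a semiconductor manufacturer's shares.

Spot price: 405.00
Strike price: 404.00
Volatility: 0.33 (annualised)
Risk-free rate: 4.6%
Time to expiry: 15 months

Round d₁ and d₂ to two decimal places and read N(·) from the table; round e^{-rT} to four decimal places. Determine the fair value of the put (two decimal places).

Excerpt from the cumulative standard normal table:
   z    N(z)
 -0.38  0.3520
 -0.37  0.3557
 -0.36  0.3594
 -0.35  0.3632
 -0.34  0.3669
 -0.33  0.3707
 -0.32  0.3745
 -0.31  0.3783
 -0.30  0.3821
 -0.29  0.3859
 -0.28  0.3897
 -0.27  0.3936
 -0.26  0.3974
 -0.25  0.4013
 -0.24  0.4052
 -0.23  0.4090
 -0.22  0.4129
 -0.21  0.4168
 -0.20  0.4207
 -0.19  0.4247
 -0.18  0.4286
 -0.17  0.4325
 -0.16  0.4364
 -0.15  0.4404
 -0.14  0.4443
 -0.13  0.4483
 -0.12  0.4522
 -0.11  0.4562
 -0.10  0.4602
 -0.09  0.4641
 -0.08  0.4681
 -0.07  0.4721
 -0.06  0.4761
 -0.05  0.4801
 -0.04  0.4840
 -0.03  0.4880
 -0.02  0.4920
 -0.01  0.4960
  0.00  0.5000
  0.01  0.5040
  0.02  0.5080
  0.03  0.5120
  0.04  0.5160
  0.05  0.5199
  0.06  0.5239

σ√T = 0.33 × 1.1180 = 0.3690
ln(S/K) + (r + σ²/2)T = ln(405/404) + (0.046 + 0.33²/2)·1.25 = 0.0025 + 0.1256 = 0.1280
d₁ = 0.1280 / 0.3690 = 0.3470 ≈ 0.35
d₂ = d₁ − σ√T = 0.3470 − 0.3690 = -0.0219 ≈ -0.02
e^(−rT) = e^(−0.046·1.25) = 0.9441
N(−d₂) = N(0.02) = 0.5080;  N(−d₁) = N(-0.35) = 0.3632
P = 404·0.9441·0.5080 − 405·0.3632 = 193.7595 − 147.0960 = 46.6635

46.66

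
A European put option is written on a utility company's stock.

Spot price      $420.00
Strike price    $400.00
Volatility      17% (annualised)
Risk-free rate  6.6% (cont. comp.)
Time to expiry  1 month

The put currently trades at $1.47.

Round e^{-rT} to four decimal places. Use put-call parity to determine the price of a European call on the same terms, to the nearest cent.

e^(−rT) = e^(−0.066·0.08333) = 0.9945
Put-call parity: C − P = S − K·e^(−rT) = 420 − 400·0.9945 = 420 − 397.8000 = 22.2000
C = P + (C − P) = 1.47 + (22.2000) = 23.6700

$23.67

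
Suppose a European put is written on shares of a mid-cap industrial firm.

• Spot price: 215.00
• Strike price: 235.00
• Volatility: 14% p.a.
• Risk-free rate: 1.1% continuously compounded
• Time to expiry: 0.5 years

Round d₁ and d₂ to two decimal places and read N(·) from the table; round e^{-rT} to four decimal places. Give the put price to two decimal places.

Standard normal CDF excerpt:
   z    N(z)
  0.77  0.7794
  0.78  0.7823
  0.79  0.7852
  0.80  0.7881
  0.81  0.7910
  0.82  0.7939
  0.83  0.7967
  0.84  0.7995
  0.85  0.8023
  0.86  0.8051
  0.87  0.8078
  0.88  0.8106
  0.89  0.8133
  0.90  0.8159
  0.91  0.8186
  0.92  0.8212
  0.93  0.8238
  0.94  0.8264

σ√T = 0.14·√0.5 = 0.0990
d₁ = [ln(215/235) + (0.011 + 0.14²/2)·0.5] / 0.0990 = [-0.0889 + 0.0104] / 0.0990 = -0.7934 ≈ -0.79
d₂ = d₁ − σ√T = -0.7934 − 0.0990 = -0.8924 ≈ -0.89
exp(−rT) = exp(−0.011·0.5) = 0.9945
P = 235·0.9945·N(0.89) − 215·N(0.79) = 235·0.9945·0.8133 − 215·0.7852 = 190.0743 − 168.8180 = 21.2563

21.26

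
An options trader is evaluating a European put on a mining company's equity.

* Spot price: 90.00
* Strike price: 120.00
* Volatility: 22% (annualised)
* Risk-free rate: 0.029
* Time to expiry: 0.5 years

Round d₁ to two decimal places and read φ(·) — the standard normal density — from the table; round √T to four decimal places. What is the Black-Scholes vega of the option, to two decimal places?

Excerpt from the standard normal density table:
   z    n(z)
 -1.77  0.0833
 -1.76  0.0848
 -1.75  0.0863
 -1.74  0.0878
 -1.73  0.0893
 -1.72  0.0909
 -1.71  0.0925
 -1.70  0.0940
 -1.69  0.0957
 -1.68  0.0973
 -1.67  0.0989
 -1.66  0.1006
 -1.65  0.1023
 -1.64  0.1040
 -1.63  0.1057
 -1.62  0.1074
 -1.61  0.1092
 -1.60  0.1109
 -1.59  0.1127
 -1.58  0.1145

6.19

σ√T = 0.22 × 0.7071 = 0.1556
d₁ = [ln(90/120) + (0.029 + ½·0.22²)·0.5] / (σ√T) = (-0.2877 + 0.0266) / 0.1556 = -1.6783 which rounds to -1.68
√T = √0.5 = 0.7071
φ(d₁) = φ(-1.68) = 0.0973
vega = S·φ(d₁)·√T = 90·0.0973·0.7071 = 6.1921
(The call has the same vega.)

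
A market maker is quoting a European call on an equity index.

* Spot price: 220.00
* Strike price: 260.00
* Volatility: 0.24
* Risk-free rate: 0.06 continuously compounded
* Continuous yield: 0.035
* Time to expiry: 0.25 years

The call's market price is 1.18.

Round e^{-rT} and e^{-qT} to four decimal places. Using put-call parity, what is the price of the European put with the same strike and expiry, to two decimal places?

39.22

e^(−qT) = e^(−0.035·0.25) = 0.9913;  e^(−rT) = e^(−0.06·0.25) = 0.9851
Put-call parity: C − P = S·e^(−qT) − K·e^(−rT) = 220·0.9913 − 260·0.9851 = 218.0860 − 256.1260 = -38.0400
P = C − (C − P) = 1.18 − (-38.0400) = 39.2200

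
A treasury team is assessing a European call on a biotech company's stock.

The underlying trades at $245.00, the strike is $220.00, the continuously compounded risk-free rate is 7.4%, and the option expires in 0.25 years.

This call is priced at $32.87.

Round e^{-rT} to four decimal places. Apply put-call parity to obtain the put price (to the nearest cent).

exp(−rT) = exp(−0.074·0.25) = 0.9817
Put-call parity: C − P = S − K·e^(−rT) = 245 − 220·0.9817 = 245 − 215.9740 = 29.0260
P = C − (C − P) = 32.87 − (29.0260) = 3.8440

$3.84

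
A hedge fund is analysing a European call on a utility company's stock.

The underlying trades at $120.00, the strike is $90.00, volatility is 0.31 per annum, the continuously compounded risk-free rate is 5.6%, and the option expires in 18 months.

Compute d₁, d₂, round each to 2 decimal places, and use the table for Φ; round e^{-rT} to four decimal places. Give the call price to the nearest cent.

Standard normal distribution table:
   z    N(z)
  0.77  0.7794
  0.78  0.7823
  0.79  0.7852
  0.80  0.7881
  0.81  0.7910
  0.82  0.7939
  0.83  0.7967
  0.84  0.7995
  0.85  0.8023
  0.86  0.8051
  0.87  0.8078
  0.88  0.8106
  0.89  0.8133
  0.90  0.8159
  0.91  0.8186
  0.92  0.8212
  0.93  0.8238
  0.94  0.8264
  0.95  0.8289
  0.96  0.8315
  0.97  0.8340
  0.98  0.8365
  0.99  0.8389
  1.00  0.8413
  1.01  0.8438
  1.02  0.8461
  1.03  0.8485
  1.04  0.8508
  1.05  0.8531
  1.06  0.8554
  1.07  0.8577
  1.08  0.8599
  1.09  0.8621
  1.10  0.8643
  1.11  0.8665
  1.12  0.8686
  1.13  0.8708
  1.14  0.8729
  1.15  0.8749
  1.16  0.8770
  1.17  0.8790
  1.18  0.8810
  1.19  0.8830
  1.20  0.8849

$40.51

σ√T = 0.31 × 1.2247 = 0.3797
ln(S/K) + (r + σ²/2)T = ln(120/90) + (0.056 + 0.31²/2)·1.5 = 0.2877 + 0.1561 = 0.4438
d₁ = 0.4438 / 0.3797 = 1.1688 ⇒ 1.17
d₂ = d₁ − σ√T = 1.1688 − 0.3797 = 0.7891 ⇒ 0.79
e^(−rT) = e^(−0.056·1.5) = 0.9194
C = 120·N(1.17) − 90·0.9194·N(0.79) = 120·0.8790 − 90·0.9194·0.7852 = 105.4800 − 64.9722 = 40.5078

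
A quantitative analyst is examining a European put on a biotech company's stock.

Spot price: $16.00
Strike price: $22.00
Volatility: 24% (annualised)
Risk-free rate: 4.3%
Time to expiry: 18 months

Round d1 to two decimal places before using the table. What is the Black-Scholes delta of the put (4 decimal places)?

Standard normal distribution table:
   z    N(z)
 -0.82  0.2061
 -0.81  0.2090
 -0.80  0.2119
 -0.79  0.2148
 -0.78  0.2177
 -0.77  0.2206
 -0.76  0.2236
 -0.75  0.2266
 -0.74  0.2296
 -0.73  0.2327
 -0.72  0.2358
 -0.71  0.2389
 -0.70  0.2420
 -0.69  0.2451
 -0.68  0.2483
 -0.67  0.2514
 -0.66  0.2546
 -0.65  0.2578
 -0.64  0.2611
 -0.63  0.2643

-0.7642

σ√T = 0.24 × 1.2247 = 0.2939
d₁ = [ln(16/22) + (0.043 + 0.24²/2)·1.5] / 0.2939 = [-0.3185 + 0.1077] / 0.2939 = -0.7170 ≈ -0.72
N(d₁) = N(-0.72) = 0.2358
Δ_put = N(d₁) − 1 = 0.2358 − 1 = -0.7642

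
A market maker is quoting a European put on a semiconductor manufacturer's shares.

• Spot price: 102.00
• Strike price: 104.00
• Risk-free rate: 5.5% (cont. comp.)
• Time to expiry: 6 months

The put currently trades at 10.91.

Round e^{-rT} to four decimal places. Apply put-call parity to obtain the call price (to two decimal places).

11.73

exp(−rT) = exp(−0.055·0.5) = 0.9729
Put-call parity: C − P = S − K·e^(−rT) = 102 − 104·0.9729 = 102 − 101.1816 = 0.8184
C = P + (C − P) = 10.91 + (0.8184) = 11.7284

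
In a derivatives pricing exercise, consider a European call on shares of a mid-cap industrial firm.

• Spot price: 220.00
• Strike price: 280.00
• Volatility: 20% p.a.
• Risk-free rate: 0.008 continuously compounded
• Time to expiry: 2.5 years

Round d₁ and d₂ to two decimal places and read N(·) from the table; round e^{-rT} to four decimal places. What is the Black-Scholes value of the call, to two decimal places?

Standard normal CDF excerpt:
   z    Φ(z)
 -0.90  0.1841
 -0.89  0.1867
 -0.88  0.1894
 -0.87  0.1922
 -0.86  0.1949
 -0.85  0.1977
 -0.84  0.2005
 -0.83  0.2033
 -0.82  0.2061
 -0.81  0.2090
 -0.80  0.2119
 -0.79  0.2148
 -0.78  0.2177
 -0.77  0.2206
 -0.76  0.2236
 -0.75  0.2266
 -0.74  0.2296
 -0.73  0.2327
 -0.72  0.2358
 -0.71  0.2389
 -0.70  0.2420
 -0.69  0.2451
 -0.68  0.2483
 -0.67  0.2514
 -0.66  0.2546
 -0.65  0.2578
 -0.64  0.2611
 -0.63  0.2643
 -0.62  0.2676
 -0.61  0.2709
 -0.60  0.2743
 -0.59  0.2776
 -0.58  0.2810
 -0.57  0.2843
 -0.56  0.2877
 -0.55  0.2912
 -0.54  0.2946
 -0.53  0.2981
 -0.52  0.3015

11.32

T = 2.5;  σ√T = 0.3162
d₁ = [ln(220/280) + (0.008 + ½·0.2²)·2.5] / (σ√T) = (-0.2412 + 0.0700) / 0.3162 = -0.5413 ≈ -0.54
d₂ = -0.5413 − 0.3162 = -0.8575 ≈ -0.86
e^(−rT) = e^(−0.008·2.5) = 0.9802
N(d₁) = N(-0.54) = 0.2946;  N(d₂) = N(-0.86) = 0.1949
C = 220·0.2946 − 280·0.9802·0.1949 = 64.8120 − 53.4915 = 11.3205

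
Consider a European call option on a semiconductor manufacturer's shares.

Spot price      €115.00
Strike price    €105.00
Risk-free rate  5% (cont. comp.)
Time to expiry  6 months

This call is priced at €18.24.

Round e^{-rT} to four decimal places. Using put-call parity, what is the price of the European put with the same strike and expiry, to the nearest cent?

exp(−rT) = exp(−0.05·0.5) = 0.9753
Put-call parity: C − P = S − K·e^(−rT) = 115 − 105·0.9753 = 115 − 102.4065 = 12.5935
P = C − (C − P) = 18.24 − (12.5935) = 5.6465

€5.65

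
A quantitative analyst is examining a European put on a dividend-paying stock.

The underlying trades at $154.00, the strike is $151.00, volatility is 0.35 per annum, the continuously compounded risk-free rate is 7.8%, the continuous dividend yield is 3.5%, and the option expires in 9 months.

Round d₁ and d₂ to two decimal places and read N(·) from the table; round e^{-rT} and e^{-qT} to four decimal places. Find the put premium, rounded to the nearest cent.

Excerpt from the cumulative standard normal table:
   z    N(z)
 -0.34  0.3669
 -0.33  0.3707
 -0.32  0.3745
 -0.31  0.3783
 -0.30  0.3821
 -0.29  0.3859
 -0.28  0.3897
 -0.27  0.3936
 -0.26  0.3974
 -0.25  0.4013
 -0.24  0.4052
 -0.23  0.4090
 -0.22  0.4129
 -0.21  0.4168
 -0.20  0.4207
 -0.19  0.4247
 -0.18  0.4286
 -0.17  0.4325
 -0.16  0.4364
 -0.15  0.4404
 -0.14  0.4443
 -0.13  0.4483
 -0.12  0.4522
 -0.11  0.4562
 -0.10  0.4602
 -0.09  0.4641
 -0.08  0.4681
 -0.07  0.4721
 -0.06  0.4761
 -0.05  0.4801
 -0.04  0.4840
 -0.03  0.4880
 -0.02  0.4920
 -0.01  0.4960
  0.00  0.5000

T = 0.75;  σ√T = 0.3031
d₁ = [ln(154/151) + (0.078 − 0.035 + 0.35²/2)·0.75] / 0.3031 = [0.0197 + 0.0782] / 0.3031 = 0.3229 ≈ 0.32
d₂ = d₁ − σ√T = 0.3229 − 0.3031 = 0.0197 ≈ 0.02
e^(−qT) = e^(−0.035·0.75) = 0.9741;  e^(−rT) = e^(−0.078·0.75) = 0.9432
N(−d₂) = N(-0.02) = 0.4920;  N(−d₁) = N(-0.32) = 0.3745
P = 151·0.9432·0.4920 − 154·0.9741·0.3745 = 70.0722 − 56.1793 = 13.8929

$13.89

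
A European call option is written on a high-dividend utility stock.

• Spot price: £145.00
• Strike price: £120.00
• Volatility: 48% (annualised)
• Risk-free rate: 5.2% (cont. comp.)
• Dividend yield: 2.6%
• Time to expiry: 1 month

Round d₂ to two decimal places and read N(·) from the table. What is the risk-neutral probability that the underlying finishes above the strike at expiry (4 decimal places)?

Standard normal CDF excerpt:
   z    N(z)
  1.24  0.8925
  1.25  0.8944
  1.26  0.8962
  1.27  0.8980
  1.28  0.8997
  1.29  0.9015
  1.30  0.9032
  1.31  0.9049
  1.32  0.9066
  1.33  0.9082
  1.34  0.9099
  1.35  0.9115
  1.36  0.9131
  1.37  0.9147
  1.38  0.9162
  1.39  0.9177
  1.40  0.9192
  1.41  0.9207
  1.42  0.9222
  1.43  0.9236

0.9049

T = 0.08333;  σ√T = 0.1386
d₁ = [ln(145/120) + (0.052 − 0.026 + ½·0.48²)·0.08333] / (σ√T) = (0.1892 + 0.0118) / 0.1386 = 1.4507 ≈ 1.45
d₂ = 1.4507 − 0.1386 = 1.3121 ≈ 1.31
Risk-neutral Pr[S_T > K] = N(d₂) = N(1.31) = 0.9049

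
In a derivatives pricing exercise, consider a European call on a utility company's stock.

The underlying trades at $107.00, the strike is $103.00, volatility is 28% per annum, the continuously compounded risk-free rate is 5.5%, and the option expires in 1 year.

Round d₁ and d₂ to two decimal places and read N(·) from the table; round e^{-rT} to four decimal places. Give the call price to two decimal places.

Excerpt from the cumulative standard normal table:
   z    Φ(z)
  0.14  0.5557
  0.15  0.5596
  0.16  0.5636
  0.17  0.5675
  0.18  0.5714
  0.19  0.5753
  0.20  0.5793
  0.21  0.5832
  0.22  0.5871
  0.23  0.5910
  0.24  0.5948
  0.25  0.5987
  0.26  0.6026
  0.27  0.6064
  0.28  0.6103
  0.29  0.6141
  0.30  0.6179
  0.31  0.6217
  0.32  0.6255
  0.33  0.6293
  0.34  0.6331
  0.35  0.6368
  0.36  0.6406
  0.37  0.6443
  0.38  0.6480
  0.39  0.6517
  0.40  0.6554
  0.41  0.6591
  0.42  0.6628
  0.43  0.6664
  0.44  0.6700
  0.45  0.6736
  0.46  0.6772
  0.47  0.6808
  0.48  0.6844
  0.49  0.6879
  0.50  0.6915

$16.76

σ√T = 0.28 × 1.0000 = 0.2800
ln(S/K) + (r + σ²/2)T = ln(107/103) + (0.055 + 0.28²/2)·1 = 0.0381 + 0.0942 = 0.1323
d₁ = 0.1323 / 0.2800 = 0.4725 ≈ 0.47
d₂ = d₁ − σ√T = 0.4725 − 0.2800 = 0.1925 ≈ 0.19
exp(−rT) = exp(−0.055·1) = 0.9465
C = 107·N(0.47) − 103·0.9465·N(0.19) = 107·0.6808 − 103·0.9465·0.5753 = 72.8456 − 56.0857 = 16.7599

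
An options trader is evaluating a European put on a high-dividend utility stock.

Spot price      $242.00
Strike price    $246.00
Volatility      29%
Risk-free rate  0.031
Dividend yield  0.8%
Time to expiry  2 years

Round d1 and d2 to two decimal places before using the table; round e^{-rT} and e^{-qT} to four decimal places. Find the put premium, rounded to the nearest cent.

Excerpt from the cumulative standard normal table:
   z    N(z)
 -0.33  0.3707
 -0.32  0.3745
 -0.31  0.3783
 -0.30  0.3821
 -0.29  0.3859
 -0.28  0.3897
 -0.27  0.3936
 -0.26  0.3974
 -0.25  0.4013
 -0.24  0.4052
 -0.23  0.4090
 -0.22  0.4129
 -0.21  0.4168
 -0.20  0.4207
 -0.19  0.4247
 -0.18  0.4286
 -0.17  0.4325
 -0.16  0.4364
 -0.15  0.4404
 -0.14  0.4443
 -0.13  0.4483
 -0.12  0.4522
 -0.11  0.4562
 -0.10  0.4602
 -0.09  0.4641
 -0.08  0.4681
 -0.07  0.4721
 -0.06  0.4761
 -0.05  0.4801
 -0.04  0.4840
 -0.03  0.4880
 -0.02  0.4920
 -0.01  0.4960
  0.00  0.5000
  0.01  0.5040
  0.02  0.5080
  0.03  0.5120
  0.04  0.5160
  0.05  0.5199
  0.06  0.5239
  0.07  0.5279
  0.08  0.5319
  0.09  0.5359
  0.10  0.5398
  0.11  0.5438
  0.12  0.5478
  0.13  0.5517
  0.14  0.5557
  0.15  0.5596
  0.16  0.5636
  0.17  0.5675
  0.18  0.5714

T = 2;  σ√T = 0.4101
ln(S/K) + (r − q + σ²/2)T = ln(242/246) + (0.031 − 0.008 + 0.29²/2)·2 = -0.0164 + 0.1301 = 0.1137
d₁ = 0.1137 / 0.4101 = 0.2772 which rounds to 0.28
d₂ = d₁ − σ√T = 0.2772 − 0.4101 = -0.1329 which rounds to -0.13
e^(−qT) = e^(−0.008·2) = 0.9841;  e^(−rT) = e^(−0.031·2) = 0.9399
N(−d₂) = N(0.13) = 0.5517;  N(−d₁) = N(-0.28) = 0.3897
P = 246·0.9399·0.5517 − 242·0.9841·0.3897 = 127.5615 − 92.8079 = 34.7536

$34.75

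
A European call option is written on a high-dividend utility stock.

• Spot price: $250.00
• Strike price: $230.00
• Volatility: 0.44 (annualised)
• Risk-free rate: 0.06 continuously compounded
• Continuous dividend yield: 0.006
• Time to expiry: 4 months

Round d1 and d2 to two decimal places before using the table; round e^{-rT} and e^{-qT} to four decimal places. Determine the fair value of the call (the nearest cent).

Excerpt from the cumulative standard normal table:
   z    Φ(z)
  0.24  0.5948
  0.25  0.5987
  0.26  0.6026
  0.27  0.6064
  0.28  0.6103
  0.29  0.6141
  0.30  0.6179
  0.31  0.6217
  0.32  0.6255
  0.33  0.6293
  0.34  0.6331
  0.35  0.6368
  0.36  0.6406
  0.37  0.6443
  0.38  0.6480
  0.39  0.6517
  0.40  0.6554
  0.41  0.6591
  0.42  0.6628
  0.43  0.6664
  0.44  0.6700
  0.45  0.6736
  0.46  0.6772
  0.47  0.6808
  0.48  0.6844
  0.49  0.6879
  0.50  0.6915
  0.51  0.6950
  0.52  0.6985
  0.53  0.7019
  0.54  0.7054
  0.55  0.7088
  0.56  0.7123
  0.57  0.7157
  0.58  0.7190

σ√T = 0.44·√0.3333 = 0.2540
d₁ = [ln(250/230) + (0.06 − 0.006 + 0.44²/2)·0.3333] / 0.2540 = [0.0834 + 0.0503] / 0.2540 = 0.5261 ≈ 0.53
d₂ = d₁ − σ√T = 0.5261 − 0.2540 = 0.2721 ≈ 0.27
e^(−qT) = e^(−0.006·0.3333) = 0.9980;  e^(−rT) = e^(−0.06·0.3333) = 0.9802
C = 250·0.9980·N(0.53) − 230·0.9802·N(0.27) = 250·0.9980·0.7019 − 230·0.9802·0.6064 = 175.1240 − 136.7105 = 38.4136

$38.41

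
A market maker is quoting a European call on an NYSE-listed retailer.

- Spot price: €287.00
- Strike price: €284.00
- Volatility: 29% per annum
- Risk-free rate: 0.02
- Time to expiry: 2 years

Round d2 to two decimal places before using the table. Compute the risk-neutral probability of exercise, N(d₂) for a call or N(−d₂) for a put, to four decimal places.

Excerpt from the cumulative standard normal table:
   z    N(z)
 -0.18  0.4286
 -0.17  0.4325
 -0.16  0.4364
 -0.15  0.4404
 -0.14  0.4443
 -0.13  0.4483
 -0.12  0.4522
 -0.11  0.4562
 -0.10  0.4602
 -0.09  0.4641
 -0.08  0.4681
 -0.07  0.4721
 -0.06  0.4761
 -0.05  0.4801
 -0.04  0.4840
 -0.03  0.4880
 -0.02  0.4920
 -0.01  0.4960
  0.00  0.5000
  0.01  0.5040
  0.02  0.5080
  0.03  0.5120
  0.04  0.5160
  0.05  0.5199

0.4681

σ√T = 0.29 × 1.4142 = 0.4101
d₁ = [ln(287/284) + (0.02 + 0.29²/2)·2] / 0.4101 = [0.0105 + 0.1241] / 0.4101 = 0.3282 ≈ 0.33
d₂ = d₁ − σ√T = 0.3282 − 0.4101 = -0.0819 ≈ -0.08
Risk-neutral Pr[S_T > K] = N(d₂) = N(-0.08) = 0.4681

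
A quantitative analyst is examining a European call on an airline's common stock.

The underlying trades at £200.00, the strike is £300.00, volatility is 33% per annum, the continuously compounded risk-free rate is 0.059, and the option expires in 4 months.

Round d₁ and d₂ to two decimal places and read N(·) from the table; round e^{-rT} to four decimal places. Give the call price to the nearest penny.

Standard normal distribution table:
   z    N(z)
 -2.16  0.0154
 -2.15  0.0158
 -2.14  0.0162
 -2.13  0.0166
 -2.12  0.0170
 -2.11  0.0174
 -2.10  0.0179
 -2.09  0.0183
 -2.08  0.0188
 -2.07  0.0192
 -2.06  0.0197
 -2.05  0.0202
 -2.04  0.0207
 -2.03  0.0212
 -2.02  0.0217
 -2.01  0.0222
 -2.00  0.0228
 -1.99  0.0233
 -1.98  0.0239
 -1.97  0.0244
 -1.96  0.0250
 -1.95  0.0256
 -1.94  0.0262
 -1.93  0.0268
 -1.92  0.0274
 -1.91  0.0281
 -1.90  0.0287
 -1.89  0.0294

σ√T = 0.33·√0.3333 = 0.1905
d₁ = [ln(200/300) + (0.059 + 0.33²/2)·0.3333] / 0.1905 = [-0.4055 + 0.0378] / 0.1905 = -1.9297 → -1.93
d₂ = d₁ − σ√T = -1.9297 − 0.1905 = -2.1202 → -2.12
e^(−rT) = e^(−0.059·0.3333) = 0.9805
N(d₁) = N(-1.93) = 0.0268;  N(d₂) = N(-2.12) = 0.0170
C = 200·0.0268 − 300·0.9805·0.0170 = 5.3600 − 5.0006 = 0.3594

£0.36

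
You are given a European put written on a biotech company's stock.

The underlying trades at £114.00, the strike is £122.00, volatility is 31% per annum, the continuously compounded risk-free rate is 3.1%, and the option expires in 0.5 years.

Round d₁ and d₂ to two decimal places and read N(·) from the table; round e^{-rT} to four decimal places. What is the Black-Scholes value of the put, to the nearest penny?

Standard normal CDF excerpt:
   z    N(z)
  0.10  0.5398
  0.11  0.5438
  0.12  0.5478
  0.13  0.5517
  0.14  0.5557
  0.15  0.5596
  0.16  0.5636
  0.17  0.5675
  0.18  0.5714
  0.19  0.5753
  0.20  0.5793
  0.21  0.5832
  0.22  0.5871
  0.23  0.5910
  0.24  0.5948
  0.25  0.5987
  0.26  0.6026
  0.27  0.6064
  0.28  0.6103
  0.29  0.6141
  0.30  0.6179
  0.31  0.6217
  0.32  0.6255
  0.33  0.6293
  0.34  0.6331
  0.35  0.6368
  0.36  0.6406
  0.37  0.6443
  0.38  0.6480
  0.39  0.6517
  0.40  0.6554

£13.60

σ√T = 0.31 × 0.7071 = 0.2192
ln(S/K) + (r + σ²/2)T = ln(114/122) + (0.031 + 0.31²/2)·0.5 = -0.0678 + 0.0395 = -0.0283
d₁ = -0.0283 / 0.2192 = -0.1291 ⇒ -0.13
d₂ = d₁ − σ√T = -0.1291 − 0.2192 = -0.3483 ⇒ -0.35
exp(−rT) = exp(−0.031·0.5) = 0.9846
N(−d₂) = N(0.35) = 0.6368;  N(−d₁) = N(0.13) = 0.5517
P = 122·0.9846·0.6368 − 114·0.5517 = 76.4932 − 62.8938 = 13.5994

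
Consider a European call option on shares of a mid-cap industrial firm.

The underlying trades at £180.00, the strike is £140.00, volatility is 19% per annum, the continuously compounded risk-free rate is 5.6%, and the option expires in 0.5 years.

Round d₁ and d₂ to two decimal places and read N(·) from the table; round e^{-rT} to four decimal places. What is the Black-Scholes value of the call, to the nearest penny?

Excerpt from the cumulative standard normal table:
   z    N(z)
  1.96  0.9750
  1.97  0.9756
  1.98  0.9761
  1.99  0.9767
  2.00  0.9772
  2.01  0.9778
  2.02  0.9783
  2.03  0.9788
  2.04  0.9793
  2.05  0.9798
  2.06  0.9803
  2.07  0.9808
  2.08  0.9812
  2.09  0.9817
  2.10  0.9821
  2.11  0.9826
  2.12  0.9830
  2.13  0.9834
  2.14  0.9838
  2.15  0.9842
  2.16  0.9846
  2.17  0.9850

£44.04

T = 0.5;  σ√T = 0.1344
d₁ = [ln(180/140) + (0.056 + 0.19²/2)·0.5] / 0.1344 = [0.2513 + 0.0370] / 0.1344 = 2.1462 ⇒ 2.15
d₂ = d₁ − σ√T = 2.1462 − 0.1344 = 2.0118 ⇒ 2.01
e^(−rT) = e^(−0.056·0.5) = 0.9724
N(d₁) = N(2.15) = 0.9842;  N(d₂) = N(2.01) = 0.9778
C = 180·0.9842 − 140·0.9724·0.9778 = 177.1560 − 133.1138 = 44.0422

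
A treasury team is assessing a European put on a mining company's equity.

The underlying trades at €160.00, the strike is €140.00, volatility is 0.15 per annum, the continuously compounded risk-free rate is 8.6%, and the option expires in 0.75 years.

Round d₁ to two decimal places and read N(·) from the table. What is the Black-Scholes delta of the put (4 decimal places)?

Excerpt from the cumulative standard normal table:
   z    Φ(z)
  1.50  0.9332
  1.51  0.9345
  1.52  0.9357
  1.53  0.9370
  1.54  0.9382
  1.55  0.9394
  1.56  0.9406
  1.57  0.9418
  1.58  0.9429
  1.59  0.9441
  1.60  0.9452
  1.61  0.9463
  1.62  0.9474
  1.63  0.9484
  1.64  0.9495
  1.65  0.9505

T = 0.75;  σ√T = 0.1299
d₁ = [ln(160/140) + (0.086 + ½·0.15²)·0.75] / (σ√T) = (0.1335 + 0.0729) / 0.1299 = 1.5894 which rounds to 1.59
N(d₁) = N(1.59) = 0.9441
Δ_put = N(d₁) − 1 = 0.9441 − 1 = -0.0559

-0.0559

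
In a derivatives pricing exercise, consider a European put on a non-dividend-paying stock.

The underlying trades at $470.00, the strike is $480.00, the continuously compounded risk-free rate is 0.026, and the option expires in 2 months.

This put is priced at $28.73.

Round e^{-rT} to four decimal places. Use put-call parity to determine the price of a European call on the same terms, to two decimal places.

e^(−rT) = e^(−0.026·0.1667) = 0.9957
Put-call parity: C − P = S − K·e^(−rT) = 470 − 480·0.9957 = 470 − 477.9360 = -7.9360
C = P + (C − P) = 28.73 + (-7.9360) = 20.7940

$20.79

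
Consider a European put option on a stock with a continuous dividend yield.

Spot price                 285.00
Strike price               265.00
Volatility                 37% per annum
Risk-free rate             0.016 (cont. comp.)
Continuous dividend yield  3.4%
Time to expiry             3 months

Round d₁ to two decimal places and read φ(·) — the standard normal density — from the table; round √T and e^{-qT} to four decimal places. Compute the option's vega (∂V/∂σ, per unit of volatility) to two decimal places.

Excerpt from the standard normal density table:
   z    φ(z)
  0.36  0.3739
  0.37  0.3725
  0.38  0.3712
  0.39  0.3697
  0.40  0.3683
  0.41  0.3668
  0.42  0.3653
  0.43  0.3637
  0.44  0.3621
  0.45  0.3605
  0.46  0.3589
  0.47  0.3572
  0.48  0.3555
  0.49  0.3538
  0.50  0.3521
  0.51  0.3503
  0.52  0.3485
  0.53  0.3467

T = 0.25;  σ√T = 0.1850
d₁ = [ln(285/265) + (0.016 − 0.034 + 0.37²/2)·0.25] / 0.1850 = [0.0728 + 0.0126] / 0.1850 = 0.4615 which rounds to 0.46
√T = √0.25 = 0.5000
φ(d₁) = φ(0.46) = 0.3589
exp(−qT) = exp(−0.034·0.25) = 0.9915
vega = S·exp(−qT)·φ(d₁)·√T = 285·0.9915·0.3589·0.5000 = 50.7085

50.71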